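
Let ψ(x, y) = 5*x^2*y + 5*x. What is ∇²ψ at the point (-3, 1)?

10

∂²ψ/∂x² = 10*y
∂²ψ/∂y² = 0
∇²ψ = 10*y
At (-3, 1): 10.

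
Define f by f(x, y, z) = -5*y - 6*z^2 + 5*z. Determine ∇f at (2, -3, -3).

∂f/∂x = 0
∂f/∂y = -5
∂f/∂z = -12*z + 5
∇f = (0, -5, -12*z + 5)
At (2, -3, -3): (0, -5, 41).

(0, -5, 41)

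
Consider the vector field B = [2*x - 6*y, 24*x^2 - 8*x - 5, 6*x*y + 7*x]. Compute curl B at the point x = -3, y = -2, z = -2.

(∇×B)₁ = ∂B₃/∂y − ∂B₂/∂z = 6*x
(∇×B)₂ = ∂B₁/∂z − ∂B₃/∂x = -6*y - 7
(∇×B)₃ = ∂B₂/∂x − ∂B₁/∂y = 48*x - 2
∇×B = (6*x, -6*y - 7, 48*x - 2)
At (-3, -2, -2): (-18, 5, -146).

(-18, 5, -146)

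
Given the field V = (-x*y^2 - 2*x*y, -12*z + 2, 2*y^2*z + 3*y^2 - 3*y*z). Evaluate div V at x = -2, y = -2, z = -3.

∂V₁/∂x = -y^2 - 2*y
∂V₂/∂y = 0
∂V₃/∂z = 2*y^2 - 3*y
∇·V = y^2 - 5*y
At (-2, -2, -3): 14.

14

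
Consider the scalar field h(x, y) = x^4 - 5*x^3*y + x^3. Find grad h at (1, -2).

(37, -5)

∂h/∂x = 4*x^3 - 15*x^2*y + 3*x^2
∂h/∂y = -5*x^3
∇h = (4*x^3 - 15*x^2*y + 3*x^2, -5*x^3)
At (1, -2): (37, -5).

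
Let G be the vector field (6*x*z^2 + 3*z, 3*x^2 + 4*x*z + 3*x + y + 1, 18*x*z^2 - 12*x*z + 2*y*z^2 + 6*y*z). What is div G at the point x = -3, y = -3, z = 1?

∂G₁/∂x = 6*z^2
∂G₂/∂y = 1
∂G₃/∂z = 36*x*z - 12*x + 4*y*z + 6*y
∇·G = 36*x*z - 12*x + 4*y*z + 6*y + 6*z^2 + 1
At (-3, -3, 1): -95.

-95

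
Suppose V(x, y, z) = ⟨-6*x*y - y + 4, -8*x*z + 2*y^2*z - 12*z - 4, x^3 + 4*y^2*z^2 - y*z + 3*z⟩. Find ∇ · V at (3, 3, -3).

-270

∂V₁/∂x = -6*y
∂V₂/∂y = 4*y*z
∂V₃/∂z = 8*y^2*z - y + 3
∇·V = 8*y^2*z + 4*y*z - 7*y + 3
At (3, 3, -3): -270.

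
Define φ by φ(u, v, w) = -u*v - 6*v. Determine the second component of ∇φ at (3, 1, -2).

(∇φ)_2 = ∂φ/∂v = -u - 6
At (3, 1, -2): -9.

-9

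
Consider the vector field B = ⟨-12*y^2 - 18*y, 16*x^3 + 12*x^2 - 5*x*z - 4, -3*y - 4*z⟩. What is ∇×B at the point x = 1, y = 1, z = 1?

(2, 0, 109)

(∇×B)₁ = ∂B₃/∂y − ∂B₂/∂z = 5*x - 3
(∇×B)₂ = ∂B₁/∂z − ∂B₃/∂x = 0
(∇×B)₃ = ∂B₂/∂x − ∂B₁/∂y = 48*x^2 + 24*x + 24*y - 5*z + 18
∇×B = (5*x - 3, 0, 48*x^2 + 24*x + 24*y - 5*z + 18)
At (1, 1, 1): (2, 0, 109).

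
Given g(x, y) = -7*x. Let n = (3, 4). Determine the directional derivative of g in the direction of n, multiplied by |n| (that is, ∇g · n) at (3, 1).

-21

∂g/∂x = -7
∂g/∂y = 0
∇g at (3, 1) = (-7, 0)
∇g · n = (-7)(3) + (0)(4) = -21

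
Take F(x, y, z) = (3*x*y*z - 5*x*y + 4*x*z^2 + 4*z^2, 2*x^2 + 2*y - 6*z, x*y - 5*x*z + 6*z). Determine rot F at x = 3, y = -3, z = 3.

(∇×F)₁ = ∂F₃/∂y − ∂F₂/∂z = x + 6
(∇×F)₂ = ∂F₁/∂z − ∂F₃/∂x = 3*x*y + 8*x*z - y + 13*z
(∇×F)₃ = ∂F₂/∂x − ∂F₁/∂y = -3*x*z + 9*x
∇×F = (x + 6, 3*x*y + 8*x*z - y + 13*z, -3*x*z + 9*x)
At (3, -3, 3): (9, 87, 0).

(9, 87, 0)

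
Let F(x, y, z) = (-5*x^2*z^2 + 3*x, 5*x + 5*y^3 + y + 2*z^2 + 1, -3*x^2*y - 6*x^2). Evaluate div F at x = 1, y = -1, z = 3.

∂F₁/∂x = -10*x*z^2 + 3
∂F₂/∂y = 15*y^2 + 1
∂F₃/∂z = 0
∇·F = -10*x*z^2 + 15*y^2 + 4
At (1, -1, 3): -71.

-71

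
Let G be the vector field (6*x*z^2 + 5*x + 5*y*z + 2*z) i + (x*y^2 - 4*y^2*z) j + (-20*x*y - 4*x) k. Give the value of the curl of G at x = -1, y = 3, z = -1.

(56, 93, 14)

(∇×G)₁ = ∂G₃/∂y − ∂G₂/∂z = -20*x + 4*y^2
(∇×G)₂ = ∂G₁/∂z − ∂G₃/∂x = 12*x*z + 25*y + 6
(∇×G)₃ = ∂G₂/∂x − ∂G₁/∂y = y^2 - 5*z
∇×G = (-20*x + 4*y^2, 12*x*z + 25*y + 6, y^2 - 5*z)
At (-1, 3, -1): (56, 93, 14).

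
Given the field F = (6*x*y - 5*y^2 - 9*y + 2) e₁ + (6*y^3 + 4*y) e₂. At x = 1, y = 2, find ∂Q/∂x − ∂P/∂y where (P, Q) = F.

23

∂F₂/∂x = 0
∂F₁/∂y = 6*x - 10*y - 9
Scalar curl = -6*x + 10*y + 9
At (1, 2): 23.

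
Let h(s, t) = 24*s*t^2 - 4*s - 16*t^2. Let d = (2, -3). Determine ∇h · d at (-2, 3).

∂h/∂s = 24*t^2 - 4
∂h/∂t = 48*s*t - 32*t
∇h at (-2, 3) = (212, -384)
∇h · d = (212)(2) + (-384)(-3) = 1576

1576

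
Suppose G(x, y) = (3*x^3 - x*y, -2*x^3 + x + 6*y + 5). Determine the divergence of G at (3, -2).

∂G₁/∂x = 9*x^2 - y
∂G₂/∂y = 6
∇·G = 9*x^2 - y + 6
At (3, -2): 89.

89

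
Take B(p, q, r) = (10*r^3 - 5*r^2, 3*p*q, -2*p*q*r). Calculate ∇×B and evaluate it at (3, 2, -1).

(6, 36, 6)

(∇×B)₁ = ∂B₃/∂q − ∂B₂/∂r = -2*p*r
(∇×B)₂ = ∂B₁/∂r − ∂B₃/∂p = 2*q*r + 30*r^2 - 10*r
(∇×B)₃ = ∂B₂/∂p − ∂B₁/∂q = 3*q
∇×B = (-2*p*r, 2*q*r + 30*r^2 - 10*r, 3*q)
At (3, 2, -1): (6, 36, 6).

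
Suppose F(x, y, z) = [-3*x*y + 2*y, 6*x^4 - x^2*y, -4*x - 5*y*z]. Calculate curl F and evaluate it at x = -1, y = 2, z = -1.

(5, 4, -25)

(∇×F)₁ = ∂F₃/∂y − ∂F₂/∂z = -5*z
(∇×F)₂ = ∂F₁/∂z − ∂F₃/∂x = 4
(∇×F)₃ = ∂F₂/∂x − ∂F₁/∂y = 24*x^3 - 2*x*y + 3*x - 2
∇×F = (-5*z, 4, 24*x^3 - 2*x*y + 3*x - 2)
At (-1, 2, -1): (5, 4, -25).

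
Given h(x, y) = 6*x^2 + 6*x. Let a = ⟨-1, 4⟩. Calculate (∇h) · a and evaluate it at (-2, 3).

∂h/∂x = 12*x + 6
∂h/∂y = 0
∇h at (-2, 3) = (-18, 0)
∇h · a = (-18)(-1) + (0)(4) = 18

18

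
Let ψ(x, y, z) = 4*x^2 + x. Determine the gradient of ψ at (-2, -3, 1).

(-15, 0, 0)

∂ψ/∂x = 8*x + 1
∂ψ/∂y = 0
∂ψ/∂z = 0
∇ψ = (8*x + 1, 0, 0)
At (-2, -3, 1): (-15, 0, 0).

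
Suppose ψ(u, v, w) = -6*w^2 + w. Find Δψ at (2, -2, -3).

-12

∂²ψ/∂u² = 0
∂²ψ/∂v² = 0
∂²ψ/∂w² = -12
∇²ψ = -12
At (2, -2, -3): -12.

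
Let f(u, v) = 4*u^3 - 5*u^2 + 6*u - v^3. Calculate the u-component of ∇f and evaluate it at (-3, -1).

(∇f)_1 = ∂f/∂u = 12*u^2 - 10*u + 6
At (-3, -1): 144.

144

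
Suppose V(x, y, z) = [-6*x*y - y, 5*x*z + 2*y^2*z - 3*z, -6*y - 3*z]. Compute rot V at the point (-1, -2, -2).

(-6, 0, -15)

(∇×V)₁ = ∂V₃/∂y − ∂V₂/∂z = -5*x - 2*y^2 - 3
(∇×V)₂ = ∂V₁/∂z − ∂V₃/∂x = 0
(∇×V)₃ = ∂V₂/∂x − ∂V₁/∂y = 6*x + 5*z + 1
∇×V = (-5*x - 2*y^2 - 3, 0, 6*x + 5*z + 1)
At (-1, -2, -2): (-6, 0, -15).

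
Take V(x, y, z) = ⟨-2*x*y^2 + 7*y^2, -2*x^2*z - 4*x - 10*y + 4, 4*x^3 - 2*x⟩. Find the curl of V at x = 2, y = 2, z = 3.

(∇×V)₁ = ∂V₃/∂y − ∂V₂/∂z = 2*x^2
(∇×V)₂ = ∂V₁/∂z − ∂V₃/∂x = -12*x^2 + 2
(∇×V)₃ = ∂V₂/∂x − ∂V₁/∂y = 4*x*y - 4*x*z - 14*y - 4
∇×V = (2*x^2, -12*x^2 + 2, 4*x*y - 4*x*z - 14*y - 4)
At (2, 2, 3): (8, -46, -40).

(8, -46, -40)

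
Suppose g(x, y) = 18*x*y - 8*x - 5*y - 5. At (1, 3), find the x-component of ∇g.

46

(∇g)_1 = ∂g/∂x = 18*y - 8
At (1, 3): 46.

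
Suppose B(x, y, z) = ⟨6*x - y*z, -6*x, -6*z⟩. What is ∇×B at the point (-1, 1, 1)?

(∇×B)₁ = ∂B₃/∂y − ∂B₂/∂z = 0
(∇×B)₂ = ∂B₁/∂z − ∂B₃/∂x = -y
(∇×B)₃ = ∂B₂/∂x − ∂B₁/∂y = z - 6
∇×B = (0, -y, z - 6)
At (-1, 1, 1): (0, -1, -5).

(0, -1, -5)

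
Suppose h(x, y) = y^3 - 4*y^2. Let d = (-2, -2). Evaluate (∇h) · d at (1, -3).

∂h/∂x = 0
∂h/∂y = 3*y^2 - 8*y
∇h at (1, -3) = (0, 51)
∇h · d = (0)(-2) + (51)(-2) = -102

-102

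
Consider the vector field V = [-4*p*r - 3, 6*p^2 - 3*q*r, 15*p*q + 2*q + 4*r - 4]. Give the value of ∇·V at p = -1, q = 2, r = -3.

25

∂V₁/∂p = -4*r
∂V₂/∂q = -3*r
∂V₃/∂r = 4
∇·V = -7*r + 4
At (-1, 2, -3): 25.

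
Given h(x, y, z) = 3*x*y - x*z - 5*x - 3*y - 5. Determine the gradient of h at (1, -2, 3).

(-14, 0, -1)

∂h/∂x = 3*y - z - 5
∂h/∂y = 3*x - 3
∂h/∂z = -x
∇h = (3*y - z - 5, 3*x - 3, -x)
At (1, -2, 3): (-14, 0, -1).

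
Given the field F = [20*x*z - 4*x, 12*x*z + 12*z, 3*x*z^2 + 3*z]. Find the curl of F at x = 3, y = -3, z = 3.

(-48, 33, 36)

(∇×F)₁ = ∂F₃/∂y − ∂F₂/∂z = -12*x - 12
(∇×F)₂ = ∂F₁/∂z − ∂F₃/∂x = 20*x - 3*z^2
(∇×F)₃ = ∂F₂/∂x − ∂F₁/∂y = 12*z
∇×F = (-12*x - 12, 20*x - 3*z^2, 12*z)
At (3, -3, 3): (-48, 33, 36).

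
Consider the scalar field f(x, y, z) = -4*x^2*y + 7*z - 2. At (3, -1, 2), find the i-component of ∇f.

24

(∇f)_1 = ∂f/∂x = -8*x*y
At (3, -1, 2): 24.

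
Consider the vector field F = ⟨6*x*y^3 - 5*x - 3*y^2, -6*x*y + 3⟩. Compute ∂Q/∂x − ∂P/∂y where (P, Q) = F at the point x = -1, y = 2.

72

∂F₂/∂x = -6*y
∂F₁/∂y = 18*x*y^2 - 6*y
Scalar curl = -18*x*y^2
At (-1, 2): 72.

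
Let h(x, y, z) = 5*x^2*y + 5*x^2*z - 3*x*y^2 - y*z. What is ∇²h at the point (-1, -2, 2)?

∂²h/∂x² = 10*(y + z)
∂²h/∂y² = -6*x
∂²h/∂z² = 0
∇²h = -6*x + 10*y + 10*z
At (-1, -2, 2): 6.

6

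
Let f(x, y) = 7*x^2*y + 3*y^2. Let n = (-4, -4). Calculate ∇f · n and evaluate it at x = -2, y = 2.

64

∂f/∂x = 14*x*y
∂f/∂y = 7*x^2 + 6*y
∇f at (-2, 2) = (-56, 40)
∇f · n = (-56)(-4) + (40)(-4) = 64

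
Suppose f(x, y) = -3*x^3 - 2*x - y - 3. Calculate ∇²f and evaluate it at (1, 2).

∂²f/∂x² = -18*x
∂²f/∂y² = 0
∇²f = -18*x
At (1, 2): -18.

-18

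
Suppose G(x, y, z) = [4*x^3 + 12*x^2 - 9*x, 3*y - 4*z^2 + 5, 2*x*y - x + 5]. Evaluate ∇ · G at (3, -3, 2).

174

∂G₁/∂x = 12*x^2 + 24*x - 9
∂G₂/∂y = 3
∂G₃/∂z = 0
∇·G = 12*x^2 + 24*x - 6
At (3, -3, 2): 174.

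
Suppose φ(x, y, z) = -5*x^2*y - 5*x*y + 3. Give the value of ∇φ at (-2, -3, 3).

(-45, -10, 0)

∂φ/∂x = -10*x*y - 5*y
∂φ/∂y = -5*x^2 - 5*x
∂φ/∂z = 0
∇φ = (-10*x*y - 5*y, -5*x^2 - 5*x, 0)
At (-2, -3, 3): (-45, -10, 0).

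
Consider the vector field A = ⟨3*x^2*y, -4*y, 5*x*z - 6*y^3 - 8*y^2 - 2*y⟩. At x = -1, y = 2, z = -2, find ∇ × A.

(-106, 10, -3)

(∇×A)₁ = ∂A₃/∂y − ∂A₂/∂z = -18*y^2 - 16*y - 2
(∇×A)₂ = ∂A₁/∂z − ∂A₃/∂x = -5*z
(∇×A)₃ = ∂A₂/∂x − ∂A₁/∂y = -3*x^2
∇×A = (-18*y^2 - 16*y - 2, -5*z, -3*x^2)
At (-1, 2, -2): (-106, 10, -3).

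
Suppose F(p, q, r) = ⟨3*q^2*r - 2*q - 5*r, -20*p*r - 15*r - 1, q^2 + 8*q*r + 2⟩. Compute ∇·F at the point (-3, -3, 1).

-24

∂F₁/∂p = 0
∂F₂/∂q = 0
∂F₃/∂r = 8*q
∇·F = 8*q
At (-3, -3, 1): -24.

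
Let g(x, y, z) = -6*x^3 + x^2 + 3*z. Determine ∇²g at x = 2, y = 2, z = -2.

∂²g/∂x² = 2*(-18*x + 1)
∂²g/∂y² = 0
∂²g/∂z² = 0
∇²g = -36*x + 2
At (2, 2, -2): -70.

-70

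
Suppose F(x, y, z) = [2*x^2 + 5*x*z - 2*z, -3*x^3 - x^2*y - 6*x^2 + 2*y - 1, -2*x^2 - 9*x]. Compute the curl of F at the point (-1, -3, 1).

(0, -2, -3)

(∇×F)₁ = ∂F₃/∂y − ∂F₂/∂z = 0
(∇×F)₂ = ∂F₁/∂z − ∂F₃/∂x = 9*x + 7
(∇×F)₃ = ∂F₂/∂x − ∂F₁/∂y = -9*x^2 - 2*x*y - 12*x
∇×F = (0, 9*x + 7, -9*x^2 - 2*x*y - 12*x)
At (-1, -3, 1): (0, -2, -3).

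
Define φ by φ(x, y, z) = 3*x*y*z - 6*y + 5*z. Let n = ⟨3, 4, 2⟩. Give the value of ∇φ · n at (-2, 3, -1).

∂φ/∂x = 3*y*z
∂φ/∂y = 3*x*z - 6
∂φ/∂z = 3*x*y + 5
∇φ at (-2, 3, -1) = (-9, 0, -13)
∇φ · n = (-9)(3) + (0)(4) + (-13)(2) = -53

-53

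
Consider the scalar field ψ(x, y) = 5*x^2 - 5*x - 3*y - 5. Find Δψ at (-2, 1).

10

∂²ψ/∂x² = 10
∂²ψ/∂y² = 0
∇²ψ = 10
At (-2, 1): 10.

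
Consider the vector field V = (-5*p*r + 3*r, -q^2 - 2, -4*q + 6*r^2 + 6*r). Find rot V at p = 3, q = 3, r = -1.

(∇×V)₁ = ∂V₃/∂q − ∂V₂/∂r = -4
(∇×V)₂ = ∂V₁/∂r − ∂V₃/∂p = -5*p + 3
(∇×V)₃ = ∂V₂/∂p − ∂V₁/∂q = 0
∇×V = (-4, -5*p + 3, 0)
At (3, 3, -1): (-4, -12, 0).

(-4, -12, 0)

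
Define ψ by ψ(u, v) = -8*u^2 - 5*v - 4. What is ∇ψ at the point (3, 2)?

(-48, -5)

∂ψ/∂u = -16*u
∂ψ/∂v = -5
∇ψ = (-16*u, -5)
At (3, 2): (-48, -5).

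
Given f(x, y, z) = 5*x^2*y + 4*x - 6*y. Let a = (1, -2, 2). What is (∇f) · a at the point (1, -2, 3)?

∂f/∂x = 10*x*y + 4
∂f/∂y = 5*x^2 - 6
∂f/∂z = 0
∇f at (1, -2, 3) = (-16, -1, 0)
∇f · a = (-16)(1) + (-1)(-2) + (0)(2) = -14

-14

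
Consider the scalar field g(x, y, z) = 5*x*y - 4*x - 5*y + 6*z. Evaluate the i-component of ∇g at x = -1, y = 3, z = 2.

11

(∇g)_1 = ∂g/∂x = 5*y - 4
At (-1, 3, 2): 11.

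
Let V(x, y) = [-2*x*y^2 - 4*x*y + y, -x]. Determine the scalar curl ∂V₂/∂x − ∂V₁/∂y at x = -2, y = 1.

-18

∂V₂/∂x = -1
∂V₁/∂y = -4*x*y - 4*x + 1
Scalar curl = 4*x*y + 4*x - 2
At (-2, 1): -18.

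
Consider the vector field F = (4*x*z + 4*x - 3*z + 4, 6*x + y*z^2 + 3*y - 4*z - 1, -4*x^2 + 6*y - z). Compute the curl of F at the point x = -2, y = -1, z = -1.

(8, -27, 6)

(∇×F)₁ = ∂F₃/∂y − ∂F₂/∂z = -2*y*z + 10
(∇×F)₂ = ∂F₁/∂z − ∂F₃/∂x = 12*x - 3
(∇×F)₃ = ∂F₂/∂x − ∂F₁/∂y = 6
∇×F = (-2*y*z + 10, 12*x - 3, 6)
At (-2, -1, -1): (8, -27, 6).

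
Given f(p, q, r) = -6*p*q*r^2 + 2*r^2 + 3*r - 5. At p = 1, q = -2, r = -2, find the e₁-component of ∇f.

(∇f)_1 = ∂f/∂p = -6*q*r^2
At (1, -2, -2): 48.

48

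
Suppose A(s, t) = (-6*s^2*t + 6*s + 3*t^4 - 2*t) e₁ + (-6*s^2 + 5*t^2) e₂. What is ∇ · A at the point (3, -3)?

84

∂A₁/∂s = -12*s*t + 6
∂A₂/∂t = 10*t
∇·A = -12*s*t + 10*t + 6
At (3, -3): 84.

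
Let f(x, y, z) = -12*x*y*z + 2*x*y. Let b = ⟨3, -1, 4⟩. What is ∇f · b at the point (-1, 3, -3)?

524

∂f/∂x = -12*y*z + 2*y
∂f/∂y = -12*x*z + 2*x
∂f/∂z = -12*x*y
∇f at (-1, 3, -3) = (114, -38, 36)
∇f · b = (114)(3) + (-38)(-1) + (36)(4) = 524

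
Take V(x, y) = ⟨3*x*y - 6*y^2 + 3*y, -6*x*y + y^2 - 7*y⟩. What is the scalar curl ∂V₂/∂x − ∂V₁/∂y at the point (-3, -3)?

∂V₂/∂x = -6*y
∂V₁/∂y = 3*x - 12*y + 3
Scalar curl = -3*x + 6*y - 3
At (-3, -3): -12.

-12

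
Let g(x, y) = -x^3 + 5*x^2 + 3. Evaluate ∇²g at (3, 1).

-8

∂²g/∂x² = 2*(-3*x + 5)
∂²g/∂y² = 0
∇²g = -6*x + 10
At (3, 1): -8.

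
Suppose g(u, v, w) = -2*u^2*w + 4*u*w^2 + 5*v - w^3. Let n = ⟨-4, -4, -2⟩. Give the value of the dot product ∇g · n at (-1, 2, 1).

∂g/∂u = -4*u*w + 4*w^2
∂g/∂v = 5
∂g/∂w = -2*u^2 + 8*u*w - 3*w^2
∇g at (-1, 2, 1) = (8, 5, -13)
∇g · n = (8)(-4) + (5)(-4) + (-13)(-2) = -26

-26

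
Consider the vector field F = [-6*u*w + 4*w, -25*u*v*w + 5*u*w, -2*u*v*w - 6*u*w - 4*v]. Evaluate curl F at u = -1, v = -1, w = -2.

(22, 2, -60)

(∇×F)₁ = ∂F₃/∂v − ∂F₂/∂w = 25*u*v - 2*u*w - 5*u - 4
(∇×F)₂ = ∂F₁/∂w − ∂F₃/∂u = -6*u + 2*v*w + 6*w + 4
(∇×F)₃ = ∂F₂/∂u − ∂F₁/∂v = -25*v*w + 5*w
∇×F = (25*u*v - 2*u*w - 5*u - 4, -6*u + 2*v*w + 6*w + 4, -25*v*w + 5*w)
At (-1, -1, -2): (22, 2, -60).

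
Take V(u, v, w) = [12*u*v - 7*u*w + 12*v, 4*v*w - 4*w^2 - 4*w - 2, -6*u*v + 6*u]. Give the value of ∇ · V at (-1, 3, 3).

27

∂V₁/∂u = 12*v - 7*w
∂V₂/∂v = 4*w
∂V₃/∂w = 0
∇·V = 12*v - 3*w
At (-1, 3, 3): 27.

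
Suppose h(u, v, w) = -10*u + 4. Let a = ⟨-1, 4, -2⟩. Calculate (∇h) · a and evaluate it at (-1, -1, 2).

∂h/∂u = -10
∂h/∂v = 0
∂h/∂w = 0
∇h at (-1, -1, 2) = (-10, 0, 0)
∇h · a = (-10)(-1) + (0)(4) + (0)(-2) = 10

10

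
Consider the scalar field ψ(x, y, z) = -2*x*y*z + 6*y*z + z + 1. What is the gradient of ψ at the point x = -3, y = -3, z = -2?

(-12, -24, -35)

∂ψ/∂x = -2*y*z
∂ψ/∂y = -2*x*z + 6*z
∂ψ/∂z = -2*x*y + 6*y + 1
∇ψ = (-2*y*z, -2*x*z + 6*z, -2*x*y + 6*y + 1)
At (-3, -3, -2): (-12, -24, -35).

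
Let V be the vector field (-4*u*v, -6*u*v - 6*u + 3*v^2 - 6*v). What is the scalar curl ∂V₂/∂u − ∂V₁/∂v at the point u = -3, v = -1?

-12

∂V₂/∂u = -6*v - 6
∂V₁/∂v = -4*u
Scalar curl = 4*u - 6*v - 6
At (-3, -1): -12.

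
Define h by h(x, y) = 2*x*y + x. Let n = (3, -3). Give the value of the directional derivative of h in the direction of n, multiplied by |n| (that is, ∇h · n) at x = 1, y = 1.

3

∂h/∂x = 2*y + 1
∂h/∂y = 2*x
∇h at (1, 1) = (3, 2)
∇h · n = (3)(3) + (2)(-3) = 3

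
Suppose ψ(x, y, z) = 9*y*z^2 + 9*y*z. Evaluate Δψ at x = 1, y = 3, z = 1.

54

∂²ψ/∂x² = 0
∂²ψ/∂y² = 0
∂²ψ/∂z² = 18*y
∇²ψ = 18*y
At (1, 3, 1): 54.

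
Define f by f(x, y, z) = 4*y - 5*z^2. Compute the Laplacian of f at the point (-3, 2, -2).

∂²f/∂x² = 0
∂²f/∂y² = 0
∂²f/∂z² = -10
∇²f = -10
At (-3, 2, -2): -10.

-10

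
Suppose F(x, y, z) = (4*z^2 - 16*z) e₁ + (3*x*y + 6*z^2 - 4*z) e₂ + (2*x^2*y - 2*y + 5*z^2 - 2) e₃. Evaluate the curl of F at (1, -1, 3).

(-32, 12, -3)

(∇×F)₁ = ∂F₃/∂y − ∂F₂/∂z = 2*x^2 - 12*z + 2
(∇×F)₂ = ∂F₁/∂z − ∂F₃/∂x = -4*x*y + 8*z - 16
(∇×F)₃ = ∂F₂/∂x − ∂F₁/∂y = 3*y
∇×F = (2*x^2 - 12*z + 2, -4*x*y + 8*z - 16, 3*y)
At (1, -1, 3): (-32, 12, -3).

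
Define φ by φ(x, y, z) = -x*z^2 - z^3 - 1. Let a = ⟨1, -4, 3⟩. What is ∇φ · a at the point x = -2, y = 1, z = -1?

∂φ/∂x = -z^2
∂φ/∂y = 0
∂φ/∂z = -2*x*z - 3*z^2
∇φ at (-2, 1, -1) = (-1, 0, -7)
∇φ · a = (-1)(1) + (0)(-4) + (-7)(3) = -22

-22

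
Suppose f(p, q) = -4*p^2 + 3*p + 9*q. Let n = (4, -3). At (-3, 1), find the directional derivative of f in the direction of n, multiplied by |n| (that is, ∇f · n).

81

∂f/∂p = -8*p + 3
∂f/∂q = 9
∇f at (-3, 1) = (27, 9)
∇f · n = (27)(4) + (9)(-3) = 81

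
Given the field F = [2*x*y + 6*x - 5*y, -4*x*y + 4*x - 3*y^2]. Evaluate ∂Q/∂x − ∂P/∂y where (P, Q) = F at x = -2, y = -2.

∂F₂/∂x = -4*y + 4
∂F₁/∂y = 2*x - 5
Scalar curl = -2*x - 4*y + 9
At (-2, -2): 21.

21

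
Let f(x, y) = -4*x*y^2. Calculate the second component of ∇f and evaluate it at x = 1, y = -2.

16

(∇f)_2 = ∂f/∂y = -8*x*y
At (1, -2): 16.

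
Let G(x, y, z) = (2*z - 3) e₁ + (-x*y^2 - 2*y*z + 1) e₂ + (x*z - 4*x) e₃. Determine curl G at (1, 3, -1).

(6, 7, -9)

(∇×G)₁ = ∂G₃/∂y − ∂G₂/∂z = 2*y
(∇×G)₂ = ∂G₁/∂z − ∂G₃/∂x = -z + 6
(∇×G)₃ = ∂G₂/∂x − ∂G₁/∂y = -y^2
∇×G = (2*y, -z + 6, -y^2)
At (1, 3, -1): (6, 7, -9).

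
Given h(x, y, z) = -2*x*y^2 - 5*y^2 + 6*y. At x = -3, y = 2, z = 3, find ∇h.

∂h/∂x = -2*y^2
∂h/∂y = -4*x*y - 10*y + 6
∂h/∂z = 0
∇h = (-2*y^2, -4*x*y - 10*y + 6, 0)
At (-3, 2, 3): (-8, 10, 0).

(-8, 10, 0)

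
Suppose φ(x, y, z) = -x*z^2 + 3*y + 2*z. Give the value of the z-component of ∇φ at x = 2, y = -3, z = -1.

(∇φ)_3 = ∂φ/∂z = -2*x*z + 2
At (2, -3, -1): 6.

6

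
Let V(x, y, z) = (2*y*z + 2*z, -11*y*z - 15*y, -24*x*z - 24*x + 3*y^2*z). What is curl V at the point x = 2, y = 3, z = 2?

(∇×V)₁ = ∂V₃/∂y − ∂V₂/∂z = 6*y*z + 11*y
(∇×V)₂ = ∂V₁/∂z − ∂V₃/∂x = 2*y + 24*z + 26
(∇×V)₃ = ∂V₂/∂x − ∂V₁/∂y = -2*z
∇×V = (6*y*z + 11*y, 2*y + 24*z + 26, -2*z)
At (2, 3, 2): (69, 80, -4).

(69, 80, -4)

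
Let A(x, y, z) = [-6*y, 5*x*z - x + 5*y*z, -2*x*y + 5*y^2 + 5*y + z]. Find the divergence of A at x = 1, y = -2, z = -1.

∂A₁/∂x = 0
∂A₂/∂y = 5*z
∂A₃/∂z = 1
∇·A = 5*z + 1
At (1, -2, -1): -4.

-4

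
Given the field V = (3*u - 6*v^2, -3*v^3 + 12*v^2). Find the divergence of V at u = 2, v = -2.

-81

∂V₁/∂u = 3
∂V₂/∂v = -9*v^2 + 24*v
∇·V = -9*v^2 + 24*v + 3
At (2, -2): -81.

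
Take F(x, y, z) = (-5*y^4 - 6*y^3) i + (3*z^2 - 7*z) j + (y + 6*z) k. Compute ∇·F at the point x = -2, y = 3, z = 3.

∂F₁/∂x = 0
∂F₂/∂y = 0
∂F₃/∂z = 6
∇·F = 6
At (-2, 3, 3): 6.

6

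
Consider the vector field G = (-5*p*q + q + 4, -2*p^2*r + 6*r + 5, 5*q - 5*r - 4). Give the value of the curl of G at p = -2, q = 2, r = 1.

(∇×G)₁ = ∂G₃/∂q − ∂G₂/∂r = 2*p^2 - 1
(∇×G)₂ = ∂G₁/∂r − ∂G₃/∂p = 0
(∇×G)₃ = ∂G₂/∂p − ∂G₁/∂q = -4*p*r + 5*p - 1
∇×G = (2*p^2 - 1, 0, -4*p*r + 5*p - 1)
At (-2, 2, 1): (7, 0, -3).

(7, 0, -3)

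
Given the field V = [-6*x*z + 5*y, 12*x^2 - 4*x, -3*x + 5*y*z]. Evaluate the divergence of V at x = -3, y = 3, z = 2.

3

∂V₁/∂x = -6*z
∂V₂/∂y = 0
∂V₃/∂z = 5*y
∇·V = 5*y - 6*z
At (-3, 3, 2): 3.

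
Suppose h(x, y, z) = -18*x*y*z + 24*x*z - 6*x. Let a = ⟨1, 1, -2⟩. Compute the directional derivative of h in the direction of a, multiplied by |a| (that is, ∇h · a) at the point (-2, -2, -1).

138

∂h/∂x = -18*y*z + 24*z - 6
∂h/∂y = -18*x*z
∂h/∂z = -18*x*y + 24*x
∇h at (-2, -2, -1) = (-66, -36, -120)
∇h · a = (-66)(1) + (-36)(1) + (-120)(-2) = 138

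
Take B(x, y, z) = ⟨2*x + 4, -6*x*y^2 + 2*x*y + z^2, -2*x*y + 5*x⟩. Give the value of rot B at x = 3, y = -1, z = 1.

(∇×B)₁ = ∂B₃/∂y − ∂B₂/∂z = -2*x - 2*z
(∇×B)₂ = ∂B₁/∂z − ∂B₃/∂x = 2*y - 5
(∇×B)₃ = ∂B₂/∂x − ∂B₁/∂y = -6*y^2 + 2*y
∇×B = (-2*x - 2*z, 2*y - 5, -6*y^2 + 2*y)
At (3, -1, 1): (-8, -7, -8).

(-8, -7, -8)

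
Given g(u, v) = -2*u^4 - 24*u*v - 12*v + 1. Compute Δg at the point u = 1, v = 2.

-24

∂²g/∂u² = -24*u^2
∂²g/∂v² = 0
∇²g = -24*u^2
At (1, 2): -24.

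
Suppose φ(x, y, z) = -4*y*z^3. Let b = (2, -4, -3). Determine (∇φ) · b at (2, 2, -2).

∂φ/∂x = 0
∂φ/∂y = -4*z^3
∂φ/∂z = -12*y*z^2
∇φ at (2, 2, -2) = (0, 32, -96)
∇φ · b = (0)(2) + (32)(-4) + (-96)(-3) = 160

160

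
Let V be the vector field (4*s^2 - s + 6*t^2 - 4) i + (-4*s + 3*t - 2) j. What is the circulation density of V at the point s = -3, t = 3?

-40

∂V₂/∂s = -4
∂V₁/∂t = 12*t
Scalar curl = -12*t - 4
At (-3, 3): -40.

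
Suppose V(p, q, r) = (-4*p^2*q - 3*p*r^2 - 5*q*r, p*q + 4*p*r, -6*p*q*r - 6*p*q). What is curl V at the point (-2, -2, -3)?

(-16, -2, -13)

(∇×V)₁ = ∂V₃/∂q − ∂V₂/∂r = -6*p*r - 10*p
(∇×V)₂ = ∂V₁/∂r − ∂V₃/∂p = -6*p*r + 6*q*r + q
(∇×V)₃ = ∂V₂/∂p − ∂V₁/∂q = 4*p^2 + q + 9*r
∇×V = (-6*p*r - 10*p, -6*p*r + 6*q*r + q, 4*p^2 + q + 9*r)
At (-2, -2, -3): (-16, -2, -13).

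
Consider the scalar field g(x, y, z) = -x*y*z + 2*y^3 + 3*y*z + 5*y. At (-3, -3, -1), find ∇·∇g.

-36

∂²g/∂x² = 0
∂²g/∂y² = 12*y
∂²g/∂z² = 0
∇²g = 12*y
At (-3, -3, -1): -36.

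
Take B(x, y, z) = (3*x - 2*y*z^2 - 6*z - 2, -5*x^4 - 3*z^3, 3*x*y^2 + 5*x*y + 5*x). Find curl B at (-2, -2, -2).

(∇×B)₁ = ∂B₃/∂y − ∂B₂/∂z = 6*x*y + 5*x + 9*z^2
(∇×B)₂ = ∂B₁/∂z − ∂B₃/∂x = -3*y^2 - 4*y*z - 5*y - 11
(∇×B)₃ = ∂B₂/∂x − ∂B₁/∂y = -20*x^3 + 2*z^2
∇×B = (6*x*y + 5*x + 9*z^2, -3*y^2 - 4*y*z - 5*y - 11, -20*x^3 + 2*z^2)
At (-2, -2, -2): (50, -29, 168).

(50, -29, 168)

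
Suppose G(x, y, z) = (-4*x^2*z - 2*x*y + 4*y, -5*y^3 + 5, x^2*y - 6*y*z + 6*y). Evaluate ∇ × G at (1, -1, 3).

(-11, -2, -2)

(∇×G)₁ = ∂G₃/∂y − ∂G₂/∂z = x^2 - 6*z + 6
(∇×G)₂ = ∂G₁/∂z − ∂G₃/∂x = -4*x^2 - 2*x*y
(∇×G)₃ = ∂G₂/∂x − ∂G₁/∂y = 2*x - 4
∇×G = (x^2 - 6*z + 6, -4*x^2 - 2*x*y, 2*x - 4)
At (1, -1, 3): (-11, -2, -2).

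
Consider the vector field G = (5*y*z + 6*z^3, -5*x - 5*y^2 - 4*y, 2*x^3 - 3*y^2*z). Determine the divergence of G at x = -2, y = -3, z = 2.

-1

∂G₁/∂x = 0
∂G₂/∂y = -10*y - 4
∂G₃/∂z = -3*y^2
∇·G = -3*y^2 - 10*y - 4
At (-2, -3, 2): -1.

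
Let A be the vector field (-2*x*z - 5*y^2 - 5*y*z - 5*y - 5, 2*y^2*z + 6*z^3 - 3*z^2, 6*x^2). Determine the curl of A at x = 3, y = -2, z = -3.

(∇×A)₁ = ∂A₃/∂y − ∂A₂/∂z = -2*y^2 - 18*z^2 + 6*z
(∇×A)₂ = ∂A₁/∂z − ∂A₃/∂x = -14*x - 5*y
(∇×A)₃ = ∂A₂/∂x − ∂A₁/∂y = 10*y + 5*z + 5
∇×A = (-2*y^2 - 18*z^2 + 6*z, -14*x - 5*y, 10*y + 5*z + 5)
At (3, -2, -3): (-188, -32, -30).

(-188, -32, -30)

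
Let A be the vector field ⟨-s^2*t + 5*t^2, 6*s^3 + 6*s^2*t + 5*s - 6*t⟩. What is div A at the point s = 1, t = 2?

∂A₁/∂s = -2*s*t
∂A₂/∂t = 6*s^2 - 6
∇·A = 6*s^2 - 2*s*t - 6
At (1, 2): -4.

-4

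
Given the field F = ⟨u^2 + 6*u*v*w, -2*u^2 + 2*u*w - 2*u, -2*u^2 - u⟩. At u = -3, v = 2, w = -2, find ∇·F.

-30

∂F₁/∂u = 2*u + 6*v*w
∂F₂/∂v = 0
∂F₃/∂w = 0
∇·F = 2*u + 6*v*w
At (-3, 2, -2): -30.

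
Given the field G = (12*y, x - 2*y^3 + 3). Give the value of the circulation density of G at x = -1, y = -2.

∂G₂/∂x = 1
∂G₁/∂y = 12
Scalar curl = -11
At (-1, -2): -11.

-11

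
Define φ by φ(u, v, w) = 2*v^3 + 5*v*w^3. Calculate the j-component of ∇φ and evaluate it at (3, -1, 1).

(∇φ)_2 = ∂φ/∂v = 6*v^2 + 5*w^3
At (3, -1, 1): 11.

11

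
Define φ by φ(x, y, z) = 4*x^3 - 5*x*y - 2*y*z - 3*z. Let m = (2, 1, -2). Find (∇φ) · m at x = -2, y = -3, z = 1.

∂φ/∂x = 12*x^2 - 5*y
∂φ/∂y = -5*x - 2*z
∂φ/∂z = -2*y - 3
∇φ at (-2, -3, 1) = (63, 8, 3)
∇φ · m = (63)(2) + (8)(1) + (3)(-2) = 128

128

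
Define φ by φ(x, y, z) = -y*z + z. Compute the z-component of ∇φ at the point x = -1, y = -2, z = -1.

3

(∇φ)_3 = ∂φ/∂z = -y + 1
At (-1, -2, -1): 3.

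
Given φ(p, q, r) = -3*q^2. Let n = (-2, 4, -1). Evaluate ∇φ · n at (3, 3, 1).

∂φ/∂p = 0
∂φ/∂q = -6*q
∂φ/∂r = 0
∇φ at (3, 3, 1) = (0, -18, 0)
∇φ · n = (0)(-2) + (-18)(4) + (0)(-1) = -72

-72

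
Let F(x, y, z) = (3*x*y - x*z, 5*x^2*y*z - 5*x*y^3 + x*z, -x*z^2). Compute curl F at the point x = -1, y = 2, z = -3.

(-9, 10, 20)

(∇×F)₁ = ∂F₃/∂y − ∂F₂/∂z = -5*x^2*y - x
(∇×F)₂ = ∂F₁/∂z − ∂F₃/∂x = -x + z^2
(∇×F)₃ = ∂F₂/∂x − ∂F₁/∂y = 10*x*y*z - 3*x - 5*y^3 + z
∇×F = (-5*x^2*y - x, -x + z^2, 10*x*y*z - 3*x - 5*y^3 + z)
At (-1, 2, -3): (-9, 10, 20).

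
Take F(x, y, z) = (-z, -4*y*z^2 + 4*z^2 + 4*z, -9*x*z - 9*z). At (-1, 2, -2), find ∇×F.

(-20, -19, 0)

(∇×F)₁ = ∂F₃/∂y − ∂F₂/∂z = 8*y*z - 8*z - 4
(∇×F)₂ = ∂F₁/∂z − ∂F₃/∂x = 9*z - 1
(∇×F)₃ = ∂F₂/∂x − ∂F₁/∂y = 0
∇×F = (8*y*z - 8*z - 4, 9*z - 1, 0)
At (-1, 2, -2): (-20, -19, 0).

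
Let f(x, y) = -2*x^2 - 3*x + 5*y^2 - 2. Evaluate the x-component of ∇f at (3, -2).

(∇f)_1 = ∂f/∂x = -4*x - 3
At (3, -2): -15.

-15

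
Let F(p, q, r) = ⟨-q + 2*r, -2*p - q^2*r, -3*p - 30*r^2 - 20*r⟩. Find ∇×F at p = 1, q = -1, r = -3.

(∇×F)₁ = ∂F₃/∂q − ∂F₂/∂r = q^2
(∇×F)₂ = ∂F₁/∂r − ∂F₃/∂p = 5
(∇×F)₃ = ∂F₂/∂p − ∂F₁/∂q = -1
∇×F = (q^2, 5, -1)
At (1, -1, -3): (1, 5, -1).

(1, 5, -1)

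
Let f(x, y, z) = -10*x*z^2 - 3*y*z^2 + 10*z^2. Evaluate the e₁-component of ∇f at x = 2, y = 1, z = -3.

-90

(∇f)_1 = ∂f/∂x = -10*z^2
At (2, 1, -3): -90.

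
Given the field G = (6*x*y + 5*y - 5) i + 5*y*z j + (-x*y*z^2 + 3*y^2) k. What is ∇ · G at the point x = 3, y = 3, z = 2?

-8

∂G₁/∂x = 6*y
∂G₂/∂y = 5*z
∂G₃/∂z = -2*x*y*z
∇·G = -2*x*y*z + 6*y + 5*z
At (3, 3, 2): -8.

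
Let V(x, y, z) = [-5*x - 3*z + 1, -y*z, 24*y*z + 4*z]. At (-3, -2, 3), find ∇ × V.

(70, -3, 0)

(∇×V)₁ = ∂V₃/∂y − ∂V₂/∂z = y + 24*z
(∇×V)₂ = ∂V₁/∂z − ∂V₃/∂x = -3
(∇×V)₃ = ∂V₂/∂x − ∂V₁/∂y = 0
∇×V = (y + 24*z, -3, 0)
At (-3, -2, 3): (70, -3, 0).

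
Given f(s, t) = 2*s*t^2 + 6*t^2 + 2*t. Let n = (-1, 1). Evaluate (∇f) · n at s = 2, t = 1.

∂f/∂s = 2*t^2
∂f/∂t = 4*s*t + 12*t + 2
∇f at (2, 1) = (2, 22)
∇f · n = (2)(-1) + (22)(1) = 20

20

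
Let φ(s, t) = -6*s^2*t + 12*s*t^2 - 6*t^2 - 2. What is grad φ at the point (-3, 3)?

∂φ/∂s = -12*s*t + 12*t^2
∂φ/∂t = -6*s^2 + 24*s*t - 12*t
∇φ = (-12*s*t + 12*t^2, -6*s^2 + 24*s*t - 12*t)
At (-3, 3): (216, -306).

(216, -306)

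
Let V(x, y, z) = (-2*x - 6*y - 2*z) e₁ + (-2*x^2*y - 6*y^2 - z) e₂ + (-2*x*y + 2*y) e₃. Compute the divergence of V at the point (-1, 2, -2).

∂V₁/∂x = -2
∂V₂/∂y = -2*x^2 - 12*y
∂V₃/∂z = 0
∇·V = -2*x^2 - 12*y - 2
At (-1, 2, -2): -28.

-28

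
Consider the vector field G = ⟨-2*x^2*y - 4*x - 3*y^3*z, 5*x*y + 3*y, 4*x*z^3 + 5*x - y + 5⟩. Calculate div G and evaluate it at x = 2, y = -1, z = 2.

113

∂G₁/∂x = -4*x*y - 4
∂G₂/∂y = 5*x + 3
∂G₃/∂z = 12*x*z^2
∇·G = -4*x*y + 12*x*z^2 + 5*x - 1
At (2, -1, 2): 113.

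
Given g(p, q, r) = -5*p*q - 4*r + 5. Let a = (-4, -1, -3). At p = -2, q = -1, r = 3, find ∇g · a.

-18

∂g/∂p = -5*q
∂g/∂q = -5*p
∂g/∂r = -4
∇g at (-2, -1, 3) = (5, 10, -4)
∇g · a = (5)(-4) + (10)(-1) + (-4)(-3) = -18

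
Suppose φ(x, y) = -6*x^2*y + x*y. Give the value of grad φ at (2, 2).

∂φ/∂x = -12*x*y + y
∂φ/∂y = -6*x^2 + x
∇φ = (-12*x*y + y, -6*x^2 + x)
At (2, 2): (-46, -22).

(-46, -22)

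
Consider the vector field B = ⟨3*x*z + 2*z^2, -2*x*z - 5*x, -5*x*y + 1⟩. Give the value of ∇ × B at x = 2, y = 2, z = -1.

(∇×B)₁ = ∂B₃/∂y − ∂B₂/∂z = -3*x
(∇×B)₂ = ∂B₁/∂z − ∂B₃/∂x = 3*x + 5*y + 4*z
(∇×B)₃ = ∂B₂/∂x − ∂B₁/∂y = -2*z - 5
∇×B = (-3*x, 3*x + 5*y + 4*z, -2*z - 5)
At (2, 2, -1): (-6, 12, -3).

(-6, 12, -3)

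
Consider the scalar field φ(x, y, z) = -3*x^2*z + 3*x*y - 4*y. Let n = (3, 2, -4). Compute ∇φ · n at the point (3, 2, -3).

298

∂φ/∂x = -6*x*z + 3*y
∂φ/∂y = 3*x - 4
∂φ/∂z = -3*x^2
∇φ at (3, 2, -3) = (60, 5, -27)
∇φ · n = (60)(3) + (5)(2) + (-27)(-4) = 298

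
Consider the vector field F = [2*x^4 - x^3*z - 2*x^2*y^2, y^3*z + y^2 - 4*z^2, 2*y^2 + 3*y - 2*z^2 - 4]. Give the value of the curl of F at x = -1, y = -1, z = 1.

(∇×F)₁ = ∂F₃/∂y − ∂F₂/∂z = -y^3 + 4*y + 8*z + 3
(∇×F)₂ = ∂F₁/∂z − ∂F₃/∂x = -x^3
(∇×F)₃ = ∂F₂/∂x − ∂F₁/∂y = 4*x^2*y
∇×F = (-y^3 + 4*y + 8*z + 3, -x^3, 4*x^2*y)
At (-1, -1, 1): (8, 1, -4).

(8, 1, -4)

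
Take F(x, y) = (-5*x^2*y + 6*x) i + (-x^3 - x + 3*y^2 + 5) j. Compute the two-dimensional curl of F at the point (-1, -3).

1

∂F₂/∂x = -3*x^2 - 1
∂F₁/∂y = -5*x^2
Scalar curl = 2*x^2 - 1
At (-1, -3): 1.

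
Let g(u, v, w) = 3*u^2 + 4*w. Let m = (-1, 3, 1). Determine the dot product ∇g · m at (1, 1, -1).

-2

∂g/∂u = 6*u
∂g/∂v = 0
∂g/∂w = 4
∇g at (1, 1, -1) = (6, 0, 4)
∇g · m = (6)(-1) + (0)(3) + (4)(1) = -2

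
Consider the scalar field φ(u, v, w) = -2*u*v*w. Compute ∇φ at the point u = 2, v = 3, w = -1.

(6, 4, -12)

∂φ/∂u = -2*v*w
∂φ/∂v = -2*u*w
∂φ/∂w = -2*u*v
∇φ = (-2*v*w, -2*u*w, -2*u*v)
At (2, 3, -1): (6, 4, -12).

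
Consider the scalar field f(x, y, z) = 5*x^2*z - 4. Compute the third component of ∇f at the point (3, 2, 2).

(∇f)_3 = ∂f/∂z = 5*x^2
At (3, 2, 2): 45.

45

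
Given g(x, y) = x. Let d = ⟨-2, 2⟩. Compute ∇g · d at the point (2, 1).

-2

∂g/∂x = 1
∂g/∂y = 0
∇g at (2, 1) = (1, 0)
∇g · d = (1)(-2) + (0)(2) = -2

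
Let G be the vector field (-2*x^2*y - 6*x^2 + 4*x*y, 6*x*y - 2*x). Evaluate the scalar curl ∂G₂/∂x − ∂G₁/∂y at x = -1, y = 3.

∂G₂/∂x = 6*y - 2
∂G₁/∂y = -2*x^2 + 4*x
Scalar curl = 2*x^2 - 4*x + 6*y - 2
At (-1, 3): 22.

22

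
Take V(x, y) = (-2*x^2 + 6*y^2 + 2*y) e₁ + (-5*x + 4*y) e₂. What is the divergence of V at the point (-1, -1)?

∂V₁/∂x = -4*x
∂V₂/∂y = 4
∇·V = -4*x + 4
At (-1, -1): 8.

8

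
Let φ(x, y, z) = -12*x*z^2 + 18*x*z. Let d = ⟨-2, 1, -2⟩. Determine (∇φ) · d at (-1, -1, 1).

∂φ/∂x = -12*z^2 + 18*z
∂φ/∂y = 0
∂φ/∂z = -24*x*z + 18*x
∇φ at (-1, -1, 1) = (6, 0, 6)
∇φ · d = (6)(-2) + (0)(1) + (6)(-2) = -24

-24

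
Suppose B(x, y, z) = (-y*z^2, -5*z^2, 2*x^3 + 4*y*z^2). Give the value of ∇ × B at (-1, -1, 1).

(14, -4, 1)

(∇×B)₁ = ∂B₃/∂y − ∂B₂/∂z = 4*z^2 + 10*z
(∇×B)₂ = ∂B₁/∂z − ∂B₃/∂x = -6*x^2 - 2*y*z
(∇×B)₃ = ∂B₂/∂x − ∂B₁/∂y = z^2
∇×B = (4*z^2 + 10*z, -6*x^2 - 2*y*z, z^2)
At (-1, -1, 1): (14, -4, 1).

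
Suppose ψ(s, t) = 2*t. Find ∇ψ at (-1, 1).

(0, 2)

∂ψ/∂s = 0
∂ψ/∂t = 2
∇ψ = (0, 2)
At (-1, 1): (0, 2).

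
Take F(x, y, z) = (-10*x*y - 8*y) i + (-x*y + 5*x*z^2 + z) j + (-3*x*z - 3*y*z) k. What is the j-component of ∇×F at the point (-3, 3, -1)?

-3

(∇×F)_2 = ∂F₁/∂z − ∂F₃/∂x
= 0 − (-3*z)
= 3*z
At (-3, 3, -1): -3.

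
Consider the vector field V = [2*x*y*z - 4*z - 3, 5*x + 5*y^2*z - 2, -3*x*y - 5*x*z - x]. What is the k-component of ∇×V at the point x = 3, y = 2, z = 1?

-1

(∇×V)_3 = ∂V₂/∂x − ∂V₁/∂y
= 5 − (2*x*z)
= -2*x*z + 5
At (3, 2, 1): -1.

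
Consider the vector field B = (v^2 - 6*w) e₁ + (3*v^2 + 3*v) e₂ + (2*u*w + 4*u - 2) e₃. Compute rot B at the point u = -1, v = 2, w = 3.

(∇×B)₁ = ∂B₃/∂v − ∂B₂/∂w = 0
(∇×B)₂ = ∂B₁/∂w − ∂B₃/∂u = -2*w - 10
(∇×B)₃ = ∂B₂/∂u − ∂B₁/∂v = -2*v
∇×B = (0, -2*w - 10, -2*v)
At (-1, 2, 3): (0, -16, -4).

(0, -16, -4)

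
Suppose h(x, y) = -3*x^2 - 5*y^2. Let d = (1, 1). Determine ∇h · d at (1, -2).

14

∂h/∂x = -6*x
∂h/∂y = -10*y
∇h at (1, -2) = (-6, 20)
∇h · d = (-6)(1) + (20)(1) = 14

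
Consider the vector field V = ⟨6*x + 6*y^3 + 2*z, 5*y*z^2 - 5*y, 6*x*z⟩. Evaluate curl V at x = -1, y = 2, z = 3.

(-60, -16, -72)

(∇×V)₁ = ∂V₃/∂y − ∂V₂/∂z = -10*y*z
(∇×V)₂ = ∂V₁/∂z − ∂V₃/∂x = -6*z + 2
(∇×V)₃ = ∂V₂/∂x − ∂V₁/∂y = -18*y^2
∇×V = (-10*y*z, -6*z + 2, -18*y^2)
At (-1, 2, 3): (-60, -16, -72).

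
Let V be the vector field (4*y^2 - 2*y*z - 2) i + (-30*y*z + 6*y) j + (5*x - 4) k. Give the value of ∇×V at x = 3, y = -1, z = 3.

(∇×V)₁ = ∂V₃/∂y − ∂V₂/∂z = 30*y
(∇×V)₂ = ∂V₁/∂z − ∂V₃/∂x = -2*y - 5
(∇×V)₃ = ∂V₂/∂x − ∂V₁/∂y = -8*y + 2*z
∇×V = (30*y, -2*y - 5, -8*y + 2*z)
At (3, -1, 3): (-30, -3, 14).

(-30, -3, 14)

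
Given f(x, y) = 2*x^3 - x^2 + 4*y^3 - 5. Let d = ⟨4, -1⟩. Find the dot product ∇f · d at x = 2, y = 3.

∂f/∂x = 6*x^2 - 2*x
∂f/∂y = 12*y^2
∇f at (2, 3) = (20, 108)
∇f · d = (20)(4) + (108)(-1) = -28

-28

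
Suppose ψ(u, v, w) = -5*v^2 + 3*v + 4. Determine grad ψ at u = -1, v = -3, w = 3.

∂ψ/∂u = 0
∂ψ/∂v = -10*v + 3
∂ψ/∂w = 0
∇ψ = (0, -10*v + 3, 0)
At (-1, -3, 3): (0, 33, 0).

(0, 33, 0)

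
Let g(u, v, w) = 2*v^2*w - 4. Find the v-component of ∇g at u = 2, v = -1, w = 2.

(∇g)_2 = ∂g/∂v = 4*v*w
At (2, -1, 2): -8.

-8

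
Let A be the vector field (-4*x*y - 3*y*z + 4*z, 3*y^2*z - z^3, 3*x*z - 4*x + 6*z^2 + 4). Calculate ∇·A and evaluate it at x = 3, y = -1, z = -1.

7

∂A₁/∂x = -4*y
∂A₂/∂y = 6*y*z
∂A₃/∂z = 3*x + 12*z
∇·A = 3*x + 6*y*z - 4*y + 12*z
At (3, -1, -1): 7.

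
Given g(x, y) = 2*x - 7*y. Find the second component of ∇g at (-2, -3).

(∇g)_2 = ∂g/∂y = -7
At (-2, -3): -7.

-7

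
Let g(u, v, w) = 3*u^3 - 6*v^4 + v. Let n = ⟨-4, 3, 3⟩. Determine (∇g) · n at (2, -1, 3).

∂g/∂u = 9*u^2
∂g/∂v = -24*v^3 + 1
∂g/∂w = 0
∇g at (2, -1, 3) = (36, 25, 0)
∇g · n = (36)(-4) + (25)(3) + (0)(3) = -69

-69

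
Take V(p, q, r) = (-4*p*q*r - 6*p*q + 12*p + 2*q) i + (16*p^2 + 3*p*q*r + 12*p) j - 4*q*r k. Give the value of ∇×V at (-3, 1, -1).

(13, 12, -95)

(∇×V)₁ = ∂V₃/∂q − ∂V₂/∂r = -3*p*q - 4*r
(∇×V)₂ = ∂V₁/∂r − ∂V₃/∂p = -4*p*q
(∇×V)₃ = ∂V₂/∂p − ∂V₁/∂q = 4*p*r + 38*p + 3*q*r + 10
∇×V = (-3*p*q - 4*r, -4*p*q, 4*p*r + 38*p + 3*q*r + 10)
At (-3, 1, -1): (13, 12, -95).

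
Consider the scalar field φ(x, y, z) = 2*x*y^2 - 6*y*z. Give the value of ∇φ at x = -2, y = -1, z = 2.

∂φ/∂x = 2*y^2
∂φ/∂y = 4*x*y - 6*z
∂φ/∂z = -6*y
∇φ = (2*y^2, 4*x*y - 6*z, -6*y)
At (-2, -1, 2): (2, -4, 6).

(2, -4, 6)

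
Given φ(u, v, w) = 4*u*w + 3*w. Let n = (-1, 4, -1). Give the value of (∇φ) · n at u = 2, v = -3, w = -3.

1

∂φ/∂u = 4*w
∂φ/∂v = 0
∂φ/∂w = 4*u + 3
∇φ at (2, -3, -3) = (-12, 0, 11)
∇φ · n = (-12)(-1) + (0)(4) + (11)(-1) = 1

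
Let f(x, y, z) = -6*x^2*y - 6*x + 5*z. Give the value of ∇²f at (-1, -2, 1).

24

∂²f/∂x² = -12*y
∂²f/∂y² = 0
∂²f/∂z² = 0
∇²f = -12*y
At (-1, -2, 1): 24.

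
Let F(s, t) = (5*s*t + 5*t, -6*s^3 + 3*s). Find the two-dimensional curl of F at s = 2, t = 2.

-84

∂F₂/∂s = -18*s^2 + 3
∂F₁/∂t = 5*s + 5
Scalar curl = -18*s^2 - 5*s - 2
At (2, 2): -84.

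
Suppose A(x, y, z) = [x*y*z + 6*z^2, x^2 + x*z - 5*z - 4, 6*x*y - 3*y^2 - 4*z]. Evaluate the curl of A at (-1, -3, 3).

(∇×A)₁ = ∂A₃/∂y − ∂A₂/∂z = 5*x - 6*y + 5
(∇×A)₂ = ∂A₁/∂z − ∂A₃/∂x = x*y - 6*y + 12*z
(∇×A)₃ = ∂A₂/∂x − ∂A₁/∂y = -x*z + 2*x + z
∇×A = (5*x - 6*y + 5, x*y - 6*y + 12*z, -x*z + 2*x + z)
At (-1, -3, 3): (18, 57, 4).

(18, 57, 4)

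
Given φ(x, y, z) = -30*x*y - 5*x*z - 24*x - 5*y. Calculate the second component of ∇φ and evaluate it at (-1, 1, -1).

(∇φ)_2 = ∂φ/∂y = -30*x - 5
At (-1, 1, -1): 25.

25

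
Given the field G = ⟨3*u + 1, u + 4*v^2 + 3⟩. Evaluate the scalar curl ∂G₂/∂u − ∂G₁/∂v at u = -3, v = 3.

1

∂G₂/∂u = 1
∂G₁/∂v = 0
Scalar curl = 1
At (-3, 3): 1.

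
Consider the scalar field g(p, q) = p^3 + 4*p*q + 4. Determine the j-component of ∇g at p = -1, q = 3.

(∇g)_2 = ∂g/∂q = 4*p
At (-1, 3): -4.

-4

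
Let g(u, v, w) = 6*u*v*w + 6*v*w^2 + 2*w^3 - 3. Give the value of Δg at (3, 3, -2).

12

∂²g/∂u² = 0
∂²g/∂v² = 0
∂²g/∂w² = 12*(v + w)
∇²g = 12*v + 12*w
At (3, 3, -2): 12.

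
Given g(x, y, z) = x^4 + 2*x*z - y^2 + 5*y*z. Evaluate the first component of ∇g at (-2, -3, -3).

(∇g)_1 = ∂g/∂x = 4*x^3 + 2*z
At (-2, -3, -3): -38.

-38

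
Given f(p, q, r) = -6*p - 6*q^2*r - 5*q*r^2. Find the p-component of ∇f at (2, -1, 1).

-6

(∇f)_1 = ∂f/∂p = -6
At (2, -1, 1): -6.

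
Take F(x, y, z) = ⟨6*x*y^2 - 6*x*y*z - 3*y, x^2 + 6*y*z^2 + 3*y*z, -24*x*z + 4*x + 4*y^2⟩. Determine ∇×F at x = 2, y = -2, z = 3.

(∇×F)₁ = ∂F₃/∂y − ∂F₂/∂z = -12*y*z + 5*y
(∇×F)₂ = ∂F₁/∂z − ∂F₃/∂x = -6*x*y + 24*z - 4
(∇×F)₃ = ∂F₂/∂x − ∂F₁/∂y = -12*x*y + 6*x*z + 2*x + 3
∇×F = (-12*y*z + 5*y, -6*x*y + 24*z - 4, -12*x*y + 6*x*z + 2*x + 3)
At (2, -2, 3): (62, 92, 91).

(62, 92, 91)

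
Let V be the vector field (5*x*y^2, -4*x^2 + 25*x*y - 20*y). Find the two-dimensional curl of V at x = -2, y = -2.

∂V₂/∂x = -8*x + 25*y
∂V₁/∂y = 10*x*y
Scalar curl = -10*x*y - 8*x + 25*y
At (-2, -2): -74.

-74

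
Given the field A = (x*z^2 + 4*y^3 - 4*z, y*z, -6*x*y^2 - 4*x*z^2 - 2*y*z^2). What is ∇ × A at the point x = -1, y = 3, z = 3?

(∇×A)₁ = ∂A₃/∂y − ∂A₂/∂z = -12*x*y - y - 2*z^2
(∇×A)₂ = ∂A₁/∂z − ∂A₃/∂x = 2*x*z + 6*y^2 + 4*z^2 - 4
(∇×A)₃ = ∂A₂/∂x − ∂A₁/∂y = -12*y^2
∇×A = (-12*x*y - y - 2*z^2, 2*x*z + 6*y^2 + 4*z^2 - 4, -12*y^2)
At (-1, 3, 3): (15, 80, -108).

(15, 80, -108)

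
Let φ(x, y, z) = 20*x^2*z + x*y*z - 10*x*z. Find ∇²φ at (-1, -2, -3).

∂²φ/∂x² = 40*z
∂²φ/∂y² = 0
∂²φ/∂z² = 0
∇²φ = 40*z
At (-1, -2, -3): -120.

-120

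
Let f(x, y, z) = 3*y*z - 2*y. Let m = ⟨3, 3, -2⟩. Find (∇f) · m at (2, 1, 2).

6

∂f/∂x = 0
∂f/∂y = 3*z - 2
∂f/∂z = 3*y
∇f at (2, 1, 2) = (0, 4, 3)
∇f · m = (0)(3) + (4)(3) + (3)(-2) = 6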